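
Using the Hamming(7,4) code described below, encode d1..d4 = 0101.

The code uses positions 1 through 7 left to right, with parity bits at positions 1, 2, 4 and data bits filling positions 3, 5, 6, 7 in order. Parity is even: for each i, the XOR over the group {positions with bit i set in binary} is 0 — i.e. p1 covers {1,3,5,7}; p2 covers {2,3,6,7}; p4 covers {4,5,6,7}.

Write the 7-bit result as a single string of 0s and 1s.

0100101

Place data at non-parity positions: p1 p2 0 p4 1 0 1
p1 (pos 1,3,5,7): XOR of data positions = 0⊕1⊕1 = 0
p2 (pos 2,3,6,7): XOR of data positions = 0⊕0⊕1 = 1
p4 (pos 4,5,6,7): XOR of data positions = 1⊕0⊕1 = 0
Codeword: 0100101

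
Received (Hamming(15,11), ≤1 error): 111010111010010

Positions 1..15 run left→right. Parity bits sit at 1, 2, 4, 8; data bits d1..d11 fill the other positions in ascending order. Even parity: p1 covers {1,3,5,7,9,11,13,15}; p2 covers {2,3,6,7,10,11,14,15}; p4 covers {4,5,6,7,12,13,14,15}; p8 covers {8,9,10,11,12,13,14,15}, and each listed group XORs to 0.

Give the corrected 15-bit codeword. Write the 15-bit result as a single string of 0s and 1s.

s1 (pos 1,3,5,7,9,11,13,15): 1⊕1⊕1⊕1⊕1⊕1⊕0⊕0 = 0
s2 (pos 2,3,6,7,10,11,14,15): 1⊕1⊕0⊕1⊕0⊕1⊕1⊕0 = 1
s4 (pos 4,5,6,7,12,13,14,15): 0⊕1⊕0⊕1⊕0⊕0⊕1⊕0 = 1
s8 (pos 8,9,10,11,12,13,14,15): 1⊕1⊕0⊕1⊕0⊕0⊕1⊕0 = 0
Syndrome s8…s1 = 0110 → error at position 6.
Flip position 6: 111010111010010 → 111011111010010

111011111010010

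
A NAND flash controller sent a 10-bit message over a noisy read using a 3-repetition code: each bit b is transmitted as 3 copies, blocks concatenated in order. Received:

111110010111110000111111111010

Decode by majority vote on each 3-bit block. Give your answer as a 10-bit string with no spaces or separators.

Block 1 (111): 3 ones → 1
Block 2 (110): 2 ones → 1
Block 3 (010): 1 one → 0
Block 4 (111): 3 ones → 1
Block 5 (110): 2 ones → 1
Block 6 (000): 0 ones → 0
Block 7 (111): 3 ones → 1
Block 8 (111): 3 ones → 1
Block 9 (111): 3 ones → 1
Block 10 (010): 1 one → 0

1101101110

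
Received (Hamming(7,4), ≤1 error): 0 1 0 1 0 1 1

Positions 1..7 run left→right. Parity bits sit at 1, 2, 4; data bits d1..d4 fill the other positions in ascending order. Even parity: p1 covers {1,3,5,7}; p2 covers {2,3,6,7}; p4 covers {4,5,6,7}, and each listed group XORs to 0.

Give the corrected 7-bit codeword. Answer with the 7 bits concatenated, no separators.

s1 (pos 1,3,5,7): 0⊕0⊕0⊕1 = 1
s2 (pos 2,3,6,7): 1⊕0⊕1⊕1 = 1
s4 (pos 4,5,6,7): 1⊕0⊕1⊕1 = 1
Syndrome s4…s1 = 111 → error at position 7.
Flip position 7: 0101011 → 0101010

0101010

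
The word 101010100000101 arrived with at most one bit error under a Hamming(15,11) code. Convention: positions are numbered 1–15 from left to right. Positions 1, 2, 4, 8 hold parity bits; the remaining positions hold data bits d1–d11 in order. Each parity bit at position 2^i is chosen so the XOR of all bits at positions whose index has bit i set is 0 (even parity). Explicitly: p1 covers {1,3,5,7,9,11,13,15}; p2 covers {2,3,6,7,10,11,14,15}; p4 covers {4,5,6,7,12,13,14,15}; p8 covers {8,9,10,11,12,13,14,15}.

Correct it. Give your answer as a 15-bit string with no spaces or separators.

s1 (pos 1,3,5,7,9,11,13,15): 1⊕1⊕1⊕1⊕0⊕0⊕1⊕1 = 0
s2 (pos 2,3,6,7,10,11,14,15): 0⊕1⊕0⊕1⊕0⊕0⊕0⊕1 = 1
s4 (pos 4,5,6,7,12,13,14,15): 0⊕1⊕0⊕1⊕0⊕1⊕0⊕1 = 0
s8 (pos 8,9,10,11,12,13,14,15): 0⊕0⊕0⊕0⊕0⊕1⊕0⊕1 = 0
Syndrome s8…s1 = 0010 → error at position 2.
Flip position 2: 101010100000101 → 111010100000101

111010100000101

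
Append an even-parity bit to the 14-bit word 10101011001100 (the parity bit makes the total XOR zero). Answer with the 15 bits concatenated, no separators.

101010110011001

XOR of the 14 data bits: 1⊕0⊕1⊕0⊕1⊕0⊕1⊕1⊕0⊕0⊕1⊕1⊕0⊕0 = 1
Parity bit = 1 (so all 15 bits XOR to 0).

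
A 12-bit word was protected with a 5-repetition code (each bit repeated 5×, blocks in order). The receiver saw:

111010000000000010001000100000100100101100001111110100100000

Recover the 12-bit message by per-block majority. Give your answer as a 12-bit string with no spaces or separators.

Block 1 (11101): 4 ones → 1
Block 2 (00000): 0 ones → 0
Block 3 (00000): 0 ones → 0
Block 4 (01000): 1 one → 0
Block 5 (10001): 2 ones → 0
Block 6 (00000): 0 ones → 0
Block 7 (10010): 2 ones → 0
Block 8 (01011): 3 ones → 1
Block 9 (00001): 1 one → 0
Block 10 (11111): 5 ones → 1
Block 11 (01001): 2 ones → 0
Block 12 (00000): 0 ones → 0

100000010100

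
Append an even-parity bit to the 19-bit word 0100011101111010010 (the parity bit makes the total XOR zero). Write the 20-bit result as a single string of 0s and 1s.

01000111011110100100

XOR of the 19 data bits: 0⊕1⊕0⊕0⊕0⊕1⊕1⊕1⊕0⊕1⊕1⊕1⊕1⊕0⊕1⊕0⊕0⊕1⊕0 = 0
Parity bit = 0 (so all 20 bits XOR to 0).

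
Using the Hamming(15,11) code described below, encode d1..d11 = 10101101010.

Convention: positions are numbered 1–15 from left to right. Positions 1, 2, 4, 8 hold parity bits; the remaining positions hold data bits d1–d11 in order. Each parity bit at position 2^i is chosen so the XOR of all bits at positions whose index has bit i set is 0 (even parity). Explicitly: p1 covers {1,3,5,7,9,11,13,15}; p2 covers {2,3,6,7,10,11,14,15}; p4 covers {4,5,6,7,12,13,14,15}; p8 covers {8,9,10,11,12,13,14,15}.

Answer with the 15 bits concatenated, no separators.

001101001101010

Place data at non-parity positions: p1 p2 1 p4 0 1 0 p8 1 1 0 1 0 1 0
p1 (pos 1,3,5,7,9,11,13,15): XOR of data positions = 1⊕0⊕0⊕1⊕0⊕0⊕0 = 0
p2 (pos 2,3,6,7,10,11,14,15): XOR of data positions = 1⊕1⊕0⊕1⊕0⊕1⊕0 = 0
p4 (pos 4,5,6,7,12,13,14,15): XOR of data positions = 0⊕1⊕0⊕1⊕0⊕1⊕0 = 1
p8 (pos 8,9,10,11,12,13,14,15): XOR of data positions = 1⊕1⊕0⊕1⊕0⊕1⊕0 = 0
Codeword: 001101001101010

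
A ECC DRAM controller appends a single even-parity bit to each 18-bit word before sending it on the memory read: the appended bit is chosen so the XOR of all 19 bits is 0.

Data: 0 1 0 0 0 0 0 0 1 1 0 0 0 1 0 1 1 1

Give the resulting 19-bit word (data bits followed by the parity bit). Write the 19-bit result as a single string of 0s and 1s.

0100000011000101111

XOR of the 18 data bits: 0⊕1⊕0⊕0⊕0⊕0⊕0⊕0⊕1⊕1⊕0⊕0⊕0⊕1⊕0⊕1⊕1⊕1 = 1
Parity bit = 1 (so all 19 bits XOR to 0).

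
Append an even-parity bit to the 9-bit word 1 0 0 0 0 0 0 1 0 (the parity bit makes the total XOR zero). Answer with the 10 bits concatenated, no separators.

XOR of the 9 data bits: 1⊕0⊕0⊕0⊕0⊕0⊕0⊕1⊕0 = 0
Parity bit = 0 (so all 10 bits XOR to 0).

1000000100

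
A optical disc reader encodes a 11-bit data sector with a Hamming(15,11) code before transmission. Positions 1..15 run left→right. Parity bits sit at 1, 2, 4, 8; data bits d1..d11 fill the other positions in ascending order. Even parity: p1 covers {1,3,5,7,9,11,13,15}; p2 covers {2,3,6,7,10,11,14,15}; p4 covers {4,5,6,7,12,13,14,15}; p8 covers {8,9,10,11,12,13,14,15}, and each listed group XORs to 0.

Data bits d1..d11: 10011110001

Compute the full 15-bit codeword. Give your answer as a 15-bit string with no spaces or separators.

Place data at non-parity positions: p1 p2 1 p4 0 0 1 p8 1 1 1 0 0 0 1
p1 (pos 1,3,5,7,9,11,13,15): XOR of data positions = 1⊕0⊕1⊕1⊕1⊕0⊕1 = 1
p2 (pos 2,3,6,7,10,11,14,15): XOR of data positions = 1⊕0⊕1⊕1⊕1⊕0⊕1 = 1
p4 (pos 4,5,6,7,12,13,14,15): XOR of data positions = 0⊕0⊕1⊕0⊕0⊕0⊕1 = 0
p8 (pos 8,9,10,11,12,13,14,15): XOR of data positions = 1⊕1⊕1⊕0⊕0⊕0⊕1 = 0
Codeword: 111000101110001

111000101110001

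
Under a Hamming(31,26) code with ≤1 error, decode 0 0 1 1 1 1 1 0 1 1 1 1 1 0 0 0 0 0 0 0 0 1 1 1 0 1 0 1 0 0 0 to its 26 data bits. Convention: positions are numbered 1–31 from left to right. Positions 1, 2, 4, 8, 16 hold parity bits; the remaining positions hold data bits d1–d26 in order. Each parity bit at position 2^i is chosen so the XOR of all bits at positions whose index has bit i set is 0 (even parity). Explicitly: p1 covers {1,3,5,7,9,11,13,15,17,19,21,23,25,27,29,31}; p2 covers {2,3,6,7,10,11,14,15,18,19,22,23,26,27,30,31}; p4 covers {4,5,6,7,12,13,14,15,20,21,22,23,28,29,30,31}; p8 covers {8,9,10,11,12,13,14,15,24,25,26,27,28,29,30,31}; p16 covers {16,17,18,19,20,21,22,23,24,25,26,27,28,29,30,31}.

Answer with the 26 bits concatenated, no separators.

11111111100000011110101000

s1 (pos 1,3,5,7,9,11,13,15,17,19,21,23,25,27,29,31): 0⊕1⊕1⊕1⊕1⊕1⊕1⊕0⊕0⊕0⊕0⊕1⊕0⊕0⊕0⊕0 = 1
s2 (pos 2,3,6,7,10,11,14,15,18,19,22,23,26,27,30,31): 0⊕1⊕1⊕1⊕1⊕1⊕0⊕0⊕0⊕0⊕1⊕1⊕1⊕0⊕0⊕0 = 0
s4 (pos 4,5,6,7,12,13,14,15,20,21,22,23,28,29,30,31): 1⊕1⊕1⊕1⊕1⊕1⊕0⊕0⊕0⊕0⊕1⊕1⊕1⊕0⊕0⊕0 = 1
s8 (pos 8,9,10,11,12,13,14,15,24,25,26,27,28,29,30,31): 0⊕1⊕1⊕1⊕1⊕1⊕0⊕0⊕1⊕0⊕1⊕0⊕1⊕0⊕0⊕0 = 0
s16 (pos 16,17,18,19,20,21,22,23,24,25,26,27,28,29,30,31): 0⊕0⊕0⊕0⊕0⊕0⊕1⊕1⊕1⊕0⊕1⊕0⊕1⊕0⊕0⊕0 = 1
Syndrome s16…s1 = 10101 → error at position 21.
Flip position 21: 0011111011111000000001110101000 → 0011111011111000000011110101000
Read data bits from positions 3,5,6,7,9,10,11,12,13,14,15,17,18,19,20,21,22,23,24,25,26,27,28,29,30,31: 11111111100000011110101000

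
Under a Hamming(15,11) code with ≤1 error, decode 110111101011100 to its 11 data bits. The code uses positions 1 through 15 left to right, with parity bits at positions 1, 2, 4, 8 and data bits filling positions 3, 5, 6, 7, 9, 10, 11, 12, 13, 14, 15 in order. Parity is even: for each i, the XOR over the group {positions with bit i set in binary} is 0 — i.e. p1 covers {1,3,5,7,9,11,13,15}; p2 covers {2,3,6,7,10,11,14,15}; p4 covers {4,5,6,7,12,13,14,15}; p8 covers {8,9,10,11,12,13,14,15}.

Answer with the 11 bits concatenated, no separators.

01111011100

s1 (pos 1,3,5,7,9,11,13,15): 1⊕0⊕1⊕1⊕1⊕1⊕1⊕0 = 0
s2 (pos 2,3,6,7,10,11,14,15): 1⊕0⊕1⊕1⊕0⊕1⊕0⊕0 = 0
s4 (pos 4,5,6,7,12,13,14,15): 1⊕1⊕1⊕1⊕1⊕1⊕0⊕0 = 0
s8 (pos 8,9,10,11,12,13,14,15): 0⊕1⊕0⊕1⊕1⊕1⊕0⊕0 = 0
Syndrome s8…s1 = 0000 → no error.
Read data bits from positions 3,5,6,7,9,10,11,12,13,14,15: 01111011100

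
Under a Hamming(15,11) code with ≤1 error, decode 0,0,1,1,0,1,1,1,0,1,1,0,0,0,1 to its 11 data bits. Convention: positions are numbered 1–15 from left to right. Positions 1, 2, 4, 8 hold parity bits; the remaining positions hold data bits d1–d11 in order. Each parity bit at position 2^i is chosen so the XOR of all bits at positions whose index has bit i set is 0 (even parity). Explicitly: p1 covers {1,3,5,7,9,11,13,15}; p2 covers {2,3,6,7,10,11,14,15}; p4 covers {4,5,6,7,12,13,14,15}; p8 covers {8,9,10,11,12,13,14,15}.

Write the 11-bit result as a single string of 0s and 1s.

10110110001

s1 (pos 1,3,5,7,9,11,13,15): 0⊕1⊕0⊕1⊕0⊕1⊕0⊕1 = 0
s2 (pos 2,3,6,7,10,11,14,15): 0⊕1⊕1⊕1⊕1⊕1⊕0⊕1 = 0
s4 (pos 4,5,6,7,12,13,14,15): 1⊕0⊕1⊕1⊕0⊕0⊕0⊕1 = 0
s8 (pos 8,9,10,11,12,13,14,15): 1⊕0⊕1⊕1⊕0⊕0⊕0⊕1 = 0
Syndrome s8…s1 = 0000 → no error.
Read data bits from positions 3,5,6,7,9,10,11,12,13,14,15: 10110110001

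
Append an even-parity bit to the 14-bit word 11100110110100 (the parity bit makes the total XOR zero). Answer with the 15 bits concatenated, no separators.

XOR of the 14 data bits: 1⊕1⊕1⊕0⊕0⊕1⊕1⊕0⊕1⊕1⊕0⊕1⊕0⊕0 = 0
Parity bit = 0 (so all 15 bits XOR to 0).

111001101101000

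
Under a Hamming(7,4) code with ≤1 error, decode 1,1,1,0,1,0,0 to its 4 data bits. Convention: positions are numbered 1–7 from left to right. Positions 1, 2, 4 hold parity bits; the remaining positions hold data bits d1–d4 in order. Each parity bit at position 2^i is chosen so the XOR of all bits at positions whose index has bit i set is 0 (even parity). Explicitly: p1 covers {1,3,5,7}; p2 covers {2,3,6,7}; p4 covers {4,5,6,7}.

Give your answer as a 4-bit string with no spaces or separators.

s1 (pos 1,3,5,7): 1⊕1⊕1⊕0 = 1
s2 (pos 2,3,6,7): 1⊕1⊕0⊕0 = 0
s4 (pos 4,5,6,7): 0⊕1⊕0⊕0 = 1
Syndrome s4…s1 = 101 → error at position 5.
Flip position 5: 1110100 → 1110000
Read data bits from positions 3,5,6,7: 1000

1000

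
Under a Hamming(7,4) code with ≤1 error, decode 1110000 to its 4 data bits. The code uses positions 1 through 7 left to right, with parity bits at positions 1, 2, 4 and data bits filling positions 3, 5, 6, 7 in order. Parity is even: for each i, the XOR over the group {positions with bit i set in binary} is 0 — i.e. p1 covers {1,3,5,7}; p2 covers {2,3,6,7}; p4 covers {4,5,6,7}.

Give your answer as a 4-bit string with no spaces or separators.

1000

s1 (pos 1,3,5,7): 1⊕1⊕0⊕0 = 0
s2 (pos 2,3,6,7): 1⊕1⊕0⊕0 = 0
s4 (pos 4,5,6,7): 0⊕0⊕0⊕0 = 0
Syndrome s4…s1 = 000 → no error.
Read data bits from positions 3,5,6,7: 1000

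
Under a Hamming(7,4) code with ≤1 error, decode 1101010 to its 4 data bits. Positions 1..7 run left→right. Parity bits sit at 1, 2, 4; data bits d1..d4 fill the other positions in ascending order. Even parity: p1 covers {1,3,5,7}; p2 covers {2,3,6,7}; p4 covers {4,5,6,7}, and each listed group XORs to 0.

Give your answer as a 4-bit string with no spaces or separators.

0010

s1 (pos 1,3,5,7): 1⊕0⊕0⊕0 = 1
s2 (pos 2,3,6,7): 1⊕0⊕1⊕0 = 0
s4 (pos 4,5,6,7): 1⊕0⊕1⊕0 = 0
Syndrome s4…s1 = 001 → error at position 1.
Flip position 1: 1101010 → 0101010
Read data bits from positions 3,5,6,7: 0010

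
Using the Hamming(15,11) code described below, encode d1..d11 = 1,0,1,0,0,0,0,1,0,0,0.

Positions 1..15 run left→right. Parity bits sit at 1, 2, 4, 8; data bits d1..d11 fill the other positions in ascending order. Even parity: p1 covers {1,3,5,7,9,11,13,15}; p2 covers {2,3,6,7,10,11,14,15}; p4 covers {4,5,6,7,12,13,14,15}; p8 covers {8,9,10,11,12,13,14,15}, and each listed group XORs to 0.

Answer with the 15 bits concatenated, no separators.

Place data at non-parity positions: p1 p2 1 p4 0 1 0 p8 0 0 0 1 0 0 0
p1 (pos 1,3,5,7,9,11,13,15): XOR of data positions = 1⊕0⊕0⊕0⊕0⊕0⊕0 = 1
p2 (pos 2,3,6,7,10,11,14,15): XOR of data positions = 1⊕1⊕0⊕0⊕0⊕0⊕0 = 0
p4 (pos 4,5,6,7,12,13,14,15): XOR of data positions = 0⊕1⊕0⊕1⊕0⊕0⊕0 = 0
p8 (pos 8,9,10,11,12,13,14,15): XOR of data positions = 0⊕0⊕0⊕1⊕0⊕0⊕0 = 1
Codeword: 101001010001000

101001010001000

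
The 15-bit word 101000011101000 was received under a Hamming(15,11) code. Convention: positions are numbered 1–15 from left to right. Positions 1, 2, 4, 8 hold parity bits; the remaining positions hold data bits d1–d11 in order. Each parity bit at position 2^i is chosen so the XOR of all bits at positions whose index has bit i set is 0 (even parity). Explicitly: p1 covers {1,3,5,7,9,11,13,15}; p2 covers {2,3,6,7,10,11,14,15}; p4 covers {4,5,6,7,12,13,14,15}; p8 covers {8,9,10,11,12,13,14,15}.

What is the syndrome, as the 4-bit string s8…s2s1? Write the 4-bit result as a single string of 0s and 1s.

s1 (pos 1,3,5,7,9,11,13,15): 1⊕1⊕0⊕0⊕1⊕0⊕0⊕0 = 1
s2 (pos 2,3,6,7,10,11,14,15): 0⊕1⊕0⊕0⊕1⊕0⊕0⊕0 = 0
s4 (pos 4,5,6,7,12,13,14,15): 0⊕0⊕0⊕0⊕1⊕0⊕0⊕0 = 1
s8 (pos 8,9,10,11,12,13,14,15): 1⊕1⊕1⊕0⊕1⊕0⊕0⊕0 = 0
Syndrome s8…s1 = 0101 → error at position 5.

0101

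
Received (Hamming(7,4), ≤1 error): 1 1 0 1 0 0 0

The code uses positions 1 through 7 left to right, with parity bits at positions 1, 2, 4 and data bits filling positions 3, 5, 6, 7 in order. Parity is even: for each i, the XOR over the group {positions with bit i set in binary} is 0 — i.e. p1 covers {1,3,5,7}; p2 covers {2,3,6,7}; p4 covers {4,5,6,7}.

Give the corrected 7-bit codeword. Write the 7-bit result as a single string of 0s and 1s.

s1 (pos 1,3,5,7): 1⊕0⊕0⊕0 = 1
s2 (pos 2,3,6,7): 1⊕0⊕0⊕0 = 1
s4 (pos 4,5,6,7): 1⊕0⊕0⊕0 = 1
Syndrome s4…s1 = 111 → error at position 7.
Flip position 7: 1101000 → 1101001

1101001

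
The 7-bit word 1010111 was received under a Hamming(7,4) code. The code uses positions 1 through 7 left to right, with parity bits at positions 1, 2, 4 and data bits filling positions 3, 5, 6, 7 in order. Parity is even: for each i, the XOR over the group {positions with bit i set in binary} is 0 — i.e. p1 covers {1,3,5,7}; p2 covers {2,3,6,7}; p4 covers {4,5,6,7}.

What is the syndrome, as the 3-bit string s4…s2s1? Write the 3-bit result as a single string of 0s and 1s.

110

s1 (pos 1,3,5,7): 1⊕1⊕1⊕1 = 0
s2 (pos 2,3,6,7): 0⊕1⊕1⊕1 = 1
s4 (pos 4,5,6,7): 0⊕1⊕1⊕1 = 1
Syndrome s4…s1 = 110 → error at position 6.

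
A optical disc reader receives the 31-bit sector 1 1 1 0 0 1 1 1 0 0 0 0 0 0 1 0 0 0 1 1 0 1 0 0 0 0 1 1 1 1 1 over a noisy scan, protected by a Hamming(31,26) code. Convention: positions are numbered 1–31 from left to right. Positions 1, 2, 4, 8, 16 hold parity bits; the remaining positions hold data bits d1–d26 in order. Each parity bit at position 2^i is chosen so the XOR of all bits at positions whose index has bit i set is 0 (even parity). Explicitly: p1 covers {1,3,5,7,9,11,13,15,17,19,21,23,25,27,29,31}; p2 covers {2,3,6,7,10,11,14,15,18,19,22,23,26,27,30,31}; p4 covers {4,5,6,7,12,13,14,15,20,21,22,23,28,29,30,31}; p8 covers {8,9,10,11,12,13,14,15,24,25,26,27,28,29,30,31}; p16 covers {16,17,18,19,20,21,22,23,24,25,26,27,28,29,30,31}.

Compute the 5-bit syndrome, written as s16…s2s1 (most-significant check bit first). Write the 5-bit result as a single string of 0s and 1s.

s1 (pos 1,3,5,7,9,11,13,15,17,19,21,23,25,27,29,31): 1⊕1⊕0⊕1⊕0⊕0⊕0⊕1⊕0⊕1⊕0⊕0⊕0⊕1⊕1⊕1 = 0
s2 (pos 2,3,6,7,10,11,14,15,18,19,22,23,26,27,30,31): 1⊕1⊕1⊕1⊕0⊕0⊕0⊕1⊕0⊕1⊕1⊕0⊕0⊕1⊕1⊕1 = 0
s4 (pos 4,5,6,7,12,13,14,15,20,21,22,23,28,29,30,31): 0⊕0⊕1⊕1⊕0⊕0⊕0⊕1⊕1⊕0⊕1⊕0⊕1⊕1⊕1⊕1 = 1
s8 (pos 8,9,10,11,12,13,14,15,24,25,26,27,28,29,30,31): 1⊕0⊕0⊕0⊕0⊕0⊕0⊕1⊕0⊕0⊕0⊕1⊕1⊕1⊕1⊕1 = 1
s16 (pos 16,17,18,19,20,21,22,23,24,25,26,27,28,29,30,31): 0⊕0⊕0⊕1⊕1⊕0⊕1⊕0⊕0⊕0⊕0⊕1⊕1⊕1⊕1⊕1 = 0
Syndrome s16…s1 = 01100 → error at position 12.

01100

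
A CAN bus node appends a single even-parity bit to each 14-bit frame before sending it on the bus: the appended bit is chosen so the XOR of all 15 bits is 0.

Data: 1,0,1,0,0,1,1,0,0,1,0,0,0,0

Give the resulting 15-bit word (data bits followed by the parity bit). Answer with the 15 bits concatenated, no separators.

101001100100001

XOR of the 14 data bits: 1⊕0⊕1⊕0⊕0⊕1⊕1⊕0⊕0⊕1⊕0⊕0⊕0⊕0 = 1
Parity bit = 1 (so all 15 bits XOR to 0).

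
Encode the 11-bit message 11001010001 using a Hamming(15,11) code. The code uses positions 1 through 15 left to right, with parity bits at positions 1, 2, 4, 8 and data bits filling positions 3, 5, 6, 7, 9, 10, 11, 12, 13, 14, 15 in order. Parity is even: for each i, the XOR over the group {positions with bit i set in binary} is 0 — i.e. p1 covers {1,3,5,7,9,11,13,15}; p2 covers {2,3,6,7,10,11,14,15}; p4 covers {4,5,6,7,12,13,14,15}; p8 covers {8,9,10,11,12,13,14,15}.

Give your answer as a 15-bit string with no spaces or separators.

Place data at non-parity positions: p1 p2 1 p4 1 0 0 p8 1 0 1 0 0 0 1
p1 (pos 1,3,5,7,9,11,13,15): XOR of data positions = 1⊕1⊕0⊕1⊕1⊕0⊕1 = 1
p2 (pos 2,3,6,7,10,11,14,15): XOR of data positions = 1⊕0⊕0⊕0⊕1⊕0⊕1 = 1
p4 (pos 4,5,6,7,12,13,14,15): XOR of data positions = 1⊕0⊕0⊕0⊕0⊕0⊕1 = 0
p8 (pos 8,9,10,11,12,13,14,15): XOR of data positions = 1⊕0⊕1⊕0⊕0⊕0⊕1 = 1
Codeword: 111010011010001

111010011010001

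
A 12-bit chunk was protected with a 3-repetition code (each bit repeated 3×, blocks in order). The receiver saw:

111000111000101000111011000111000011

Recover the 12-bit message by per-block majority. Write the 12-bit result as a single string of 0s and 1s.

101010110101

Block 1 (111): 3 ones → 1
Block 2 (000): 0 ones → 0
Block 3 (111): 3 ones → 1
Block 4 (000): 0 ones → 0
Block 5 (101): 2 ones → 1
Block 6 (000): 0 ones → 0
Block 7 (111): 3 ones → 1
Block 8 (011): 2 ones → 1
Block 9 (000): 0 ones → 0
Block 10 (111): 3 ones → 1
Block 11 (000): 0 ones → 0
Block 12 (011): 2 ones → 1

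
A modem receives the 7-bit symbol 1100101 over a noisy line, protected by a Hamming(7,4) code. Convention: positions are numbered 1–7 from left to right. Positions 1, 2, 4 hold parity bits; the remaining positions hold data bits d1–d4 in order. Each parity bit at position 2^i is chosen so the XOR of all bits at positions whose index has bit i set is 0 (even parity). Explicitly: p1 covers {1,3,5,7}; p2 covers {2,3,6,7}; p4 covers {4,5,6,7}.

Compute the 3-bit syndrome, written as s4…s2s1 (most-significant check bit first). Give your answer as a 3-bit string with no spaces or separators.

s1 (pos 1,3,5,7): 1⊕0⊕1⊕1 = 1
s2 (pos 2,3,6,7): 1⊕0⊕0⊕1 = 0
s4 (pos 4,5,6,7): 0⊕1⊕0⊕1 = 0
Syndrome s4…s1 = 001 → error at position 1.

001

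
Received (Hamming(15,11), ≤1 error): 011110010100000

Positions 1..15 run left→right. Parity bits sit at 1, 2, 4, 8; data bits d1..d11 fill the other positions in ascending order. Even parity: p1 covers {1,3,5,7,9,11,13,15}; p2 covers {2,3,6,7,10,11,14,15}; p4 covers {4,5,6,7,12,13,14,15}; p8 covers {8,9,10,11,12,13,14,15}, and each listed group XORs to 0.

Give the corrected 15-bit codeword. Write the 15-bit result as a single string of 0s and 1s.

001110010100000

s1 (pos 1,3,5,7,9,11,13,15): 0⊕1⊕1⊕0⊕0⊕0⊕0⊕0 = 0
s2 (pos 2,3,6,7,10,11,14,15): 1⊕1⊕0⊕0⊕1⊕0⊕0⊕0 = 1
s4 (pos 4,5,6,7,12,13,14,15): 1⊕1⊕0⊕0⊕0⊕0⊕0⊕0 = 0
s8 (pos 8,9,10,11,12,13,14,15): 1⊕0⊕1⊕0⊕0⊕0⊕0⊕0 = 0
Syndrome s8…s1 = 0010 → error at position 2.
Flip position 2: 011110010100000 → 001110010100000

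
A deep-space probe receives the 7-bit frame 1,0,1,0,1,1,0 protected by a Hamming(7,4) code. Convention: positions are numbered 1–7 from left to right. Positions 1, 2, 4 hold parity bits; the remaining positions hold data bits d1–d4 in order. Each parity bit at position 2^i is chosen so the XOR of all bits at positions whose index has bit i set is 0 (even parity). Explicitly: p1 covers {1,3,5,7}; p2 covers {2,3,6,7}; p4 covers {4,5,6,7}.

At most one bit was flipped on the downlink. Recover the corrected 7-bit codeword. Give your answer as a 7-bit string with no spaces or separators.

s1 (pos 1,3,5,7): 1⊕1⊕1⊕0 = 1
s2 (pos 2,3,6,7): 0⊕1⊕1⊕0 = 0
s4 (pos 4,5,6,7): 0⊕1⊕1⊕0 = 0
Syndrome s4…s1 = 001 → error at position 1.
Flip position 1: 1010110 → 0010110

0010110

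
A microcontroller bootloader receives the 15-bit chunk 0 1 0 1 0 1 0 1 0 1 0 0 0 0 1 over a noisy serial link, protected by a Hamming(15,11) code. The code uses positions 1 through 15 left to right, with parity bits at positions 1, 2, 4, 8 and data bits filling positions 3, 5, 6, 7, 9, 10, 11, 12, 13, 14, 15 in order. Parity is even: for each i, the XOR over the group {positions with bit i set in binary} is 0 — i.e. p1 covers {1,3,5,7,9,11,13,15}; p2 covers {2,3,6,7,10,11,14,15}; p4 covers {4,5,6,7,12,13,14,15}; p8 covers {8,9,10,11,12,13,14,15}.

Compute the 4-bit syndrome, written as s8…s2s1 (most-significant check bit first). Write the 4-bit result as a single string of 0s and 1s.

s1 (pos 1,3,5,7,9,11,13,15): 0⊕0⊕0⊕0⊕0⊕0⊕0⊕1 = 1
s2 (pos 2,3,6,7,10,11,14,15): 1⊕0⊕1⊕0⊕1⊕0⊕0⊕1 = 0
s4 (pos 4,5,6,7,12,13,14,15): 1⊕0⊕1⊕0⊕0⊕0⊕0⊕1 = 1
s8 (pos 8,9,10,11,12,13,14,15): 1⊕0⊕1⊕0⊕0⊕0⊕0⊕1 = 1
Syndrome s8…s1 = 1101 → error at position 13.

1101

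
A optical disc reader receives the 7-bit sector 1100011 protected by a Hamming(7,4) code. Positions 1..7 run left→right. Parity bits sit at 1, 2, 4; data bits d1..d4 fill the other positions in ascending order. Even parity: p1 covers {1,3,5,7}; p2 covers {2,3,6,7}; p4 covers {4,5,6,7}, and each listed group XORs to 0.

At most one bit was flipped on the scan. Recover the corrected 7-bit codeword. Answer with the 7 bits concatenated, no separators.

1000011

s1 (pos 1,3,5,7): 1⊕0⊕0⊕1 = 0
s2 (pos 2,3,6,7): 1⊕0⊕1⊕1 = 1
s4 (pos 4,5,6,7): 0⊕0⊕1⊕1 = 0
Syndrome s4…s1 = 010 → error at position 2.
Flip position 2: 1100011 → 1000011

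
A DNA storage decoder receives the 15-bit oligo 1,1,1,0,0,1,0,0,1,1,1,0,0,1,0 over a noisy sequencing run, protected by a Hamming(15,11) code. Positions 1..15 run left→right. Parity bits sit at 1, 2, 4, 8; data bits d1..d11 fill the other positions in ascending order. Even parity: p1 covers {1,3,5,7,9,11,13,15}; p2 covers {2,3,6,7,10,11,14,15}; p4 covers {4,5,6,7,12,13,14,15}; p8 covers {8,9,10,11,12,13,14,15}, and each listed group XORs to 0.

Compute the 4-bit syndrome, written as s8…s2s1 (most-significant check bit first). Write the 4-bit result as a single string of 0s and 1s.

s1 (pos 1,3,5,7,9,11,13,15): 1⊕1⊕0⊕0⊕1⊕1⊕0⊕0 = 0
s2 (pos 2,3,6,7,10,11,14,15): 1⊕1⊕1⊕0⊕1⊕1⊕1⊕0 = 0
s4 (pos 4,5,6,7,12,13,14,15): 0⊕0⊕1⊕0⊕0⊕0⊕1⊕0 = 0
s8 (pos 8,9,10,11,12,13,14,15): 0⊕1⊕1⊕1⊕0⊕0⊕1⊕0 = 0
Syndrome s8…s1 = 0000 → no error.

0000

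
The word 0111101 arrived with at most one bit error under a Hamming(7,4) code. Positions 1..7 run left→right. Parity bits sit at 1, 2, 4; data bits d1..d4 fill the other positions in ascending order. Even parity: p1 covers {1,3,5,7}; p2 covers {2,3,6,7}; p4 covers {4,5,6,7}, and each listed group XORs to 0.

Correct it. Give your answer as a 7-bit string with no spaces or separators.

0111100

s1 (pos 1,3,5,7): 0⊕1⊕1⊕1 = 1
s2 (pos 2,3,6,7): 1⊕1⊕0⊕1 = 1
s4 (pos 4,5,6,7): 1⊕1⊕0⊕1 = 1
Syndrome s4…s1 = 111 → error at position 7.
Flip position 7: 0111101 → 0111100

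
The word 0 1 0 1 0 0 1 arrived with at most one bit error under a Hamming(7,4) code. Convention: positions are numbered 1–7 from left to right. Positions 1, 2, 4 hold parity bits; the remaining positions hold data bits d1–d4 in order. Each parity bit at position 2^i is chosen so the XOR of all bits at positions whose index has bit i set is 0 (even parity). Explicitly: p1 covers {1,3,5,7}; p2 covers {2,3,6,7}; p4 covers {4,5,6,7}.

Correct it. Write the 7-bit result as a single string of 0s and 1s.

1101001

s1 (pos 1,3,5,7): 0⊕0⊕0⊕1 = 1
s2 (pos 2,3,6,7): 1⊕0⊕0⊕1 = 0
s4 (pos 4,5,6,7): 1⊕0⊕0⊕1 = 0
Syndrome s4…s1 = 001 → error at position 1.
Flip position 1: 0101001 → 1101001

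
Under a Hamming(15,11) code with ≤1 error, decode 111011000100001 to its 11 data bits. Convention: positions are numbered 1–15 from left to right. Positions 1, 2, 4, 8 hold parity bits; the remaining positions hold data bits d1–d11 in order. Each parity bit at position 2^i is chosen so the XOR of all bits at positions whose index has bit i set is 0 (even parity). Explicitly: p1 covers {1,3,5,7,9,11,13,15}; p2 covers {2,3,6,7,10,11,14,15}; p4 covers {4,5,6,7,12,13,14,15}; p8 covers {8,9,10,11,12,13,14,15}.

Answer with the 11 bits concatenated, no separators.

11000100001

s1 (pos 1,3,5,7,9,11,13,15): 1⊕1⊕1⊕0⊕0⊕0⊕0⊕1 = 0
s2 (pos 2,3,6,7,10,11,14,15): 1⊕1⊕1⊕0⊕1⊕0⊕0⊕1 = 1
s4 (pos 4,5,6,7,12,13,14,15): 0⊕1⊕1⊕0⊕0⊕0⊕0⊕1 = 1
s8 (pos 8,9,10,11,12,13,14,15): 0⊕0⊕1⊕0⊕0⊕0⊕0⊕1 = 0
Syndrome s8…s1 = 0110 → error at position 6.
Flip position 6: 111011000100001 → 111010000100001
Read data bits from positions 3,5,6,7,9,10,11,12,13,14,15: 11000100001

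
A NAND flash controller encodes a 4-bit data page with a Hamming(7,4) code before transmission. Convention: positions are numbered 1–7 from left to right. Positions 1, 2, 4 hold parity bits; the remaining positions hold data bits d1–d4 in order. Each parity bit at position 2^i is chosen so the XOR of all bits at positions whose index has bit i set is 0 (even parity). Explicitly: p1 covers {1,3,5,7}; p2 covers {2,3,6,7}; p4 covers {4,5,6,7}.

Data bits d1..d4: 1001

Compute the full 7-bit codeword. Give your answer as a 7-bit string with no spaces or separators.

Place data at non-parity positions: p1 p2 1 p4 0 0 1
p1 (pos 1,3,5,7): XOR of data positions = 1⊕0⊕1 = 0
p2 (pos 2,3,6,7): XOR of data positions = 1⊕0⊕1 = 0
p4 (pos 4,5,6,7): XOR of data positions = 0⊕0⊕1 = 1
Codeword: 0011001

0011001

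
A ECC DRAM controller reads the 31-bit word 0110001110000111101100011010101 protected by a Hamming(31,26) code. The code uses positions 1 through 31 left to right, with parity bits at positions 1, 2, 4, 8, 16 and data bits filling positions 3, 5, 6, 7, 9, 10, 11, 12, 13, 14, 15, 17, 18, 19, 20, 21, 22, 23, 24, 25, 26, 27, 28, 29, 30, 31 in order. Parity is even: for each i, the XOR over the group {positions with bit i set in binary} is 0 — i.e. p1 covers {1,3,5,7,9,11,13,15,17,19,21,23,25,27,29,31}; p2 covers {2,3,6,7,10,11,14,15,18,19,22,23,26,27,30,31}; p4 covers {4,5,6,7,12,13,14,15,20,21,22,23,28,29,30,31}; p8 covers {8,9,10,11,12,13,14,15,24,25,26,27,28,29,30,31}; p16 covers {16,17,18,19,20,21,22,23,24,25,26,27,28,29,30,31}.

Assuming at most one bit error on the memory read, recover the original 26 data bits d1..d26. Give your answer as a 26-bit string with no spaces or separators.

s1 (pos 1,3,5,7,9,11,13,15,17,19,21,23,25,27,29,31): 0⊕1⊕0⊕1⊕1⊕0⊕0⊕1⊕1⊕1⊕0⊕0⊕1⊕1⊕1⊕1 = 0
s2 (pos 2,3,6,7,10,11,14,15,18,19,22,23,26,27,30,31): 1⊕1⊕0⊕1⊕0⊕0⊕1⊕1⊕0⊕1⊕0⊕0⊕0⊕1⊕0⊕1 = 0
s4 (pos 4,5,6,7,12,13,14,15,20,21,22,23,28,29,30,31): 0⊕0⊕0⊕1⊕0⊕0⊕1⊕1⊕1⊕0⊕0⊕0⊕0⊕1⊕0⊕1 = 0
s8 (pos 8,9,10,11,12,13,14,15,24,25,26,27,28,29,30,31): 1⊕1⊕0⊕0⊕0⊕0⊕1⊕1⊕1⊕1⊕0⊕1⊕0⊕1⊕0⊕1 = 1
s16 (pos 16,17,18,19,20,21,22,23,24,25,26,27,28,29,30,31): 1⊕1⊕0⊕1⊕1⊕0⊕0⊕0⊕1⊕1⊕0⊕1⊕0⊕1⊕0⊕1 = 1
Syndrome s16…s1 = 11000 → error at position 24.
Flip position 24: 0110001110000111101100011010101 → 0110001110000111101100001010101
Read data bits from positions 3,5,6,7,9,10,11,12,13,14,15,17,18,19,20,21,22,23,24,25,26,27,28,29,30,31: 10011000011101100001010101

10011000011101100001010101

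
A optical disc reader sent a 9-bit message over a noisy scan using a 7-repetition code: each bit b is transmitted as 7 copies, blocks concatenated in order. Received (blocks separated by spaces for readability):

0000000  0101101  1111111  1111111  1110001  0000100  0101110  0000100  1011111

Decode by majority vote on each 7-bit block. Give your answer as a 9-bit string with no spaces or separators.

Block 1 (0000000): 0 ones → 0
Block 2 (0101101): 4 ones → 1
Block 3 (1111111): 7 ones → 1
Block 4 (1111111): 7 ones → 1
Block 5 (1110001): 4 ones → 1
Block 6 (0000100): 1 one → 0
Block 7 (0101110): 4 ones → 1
Block 8 (0000100): 1 one → 0
Block 9 (1011111): 6 ones → 1

011110101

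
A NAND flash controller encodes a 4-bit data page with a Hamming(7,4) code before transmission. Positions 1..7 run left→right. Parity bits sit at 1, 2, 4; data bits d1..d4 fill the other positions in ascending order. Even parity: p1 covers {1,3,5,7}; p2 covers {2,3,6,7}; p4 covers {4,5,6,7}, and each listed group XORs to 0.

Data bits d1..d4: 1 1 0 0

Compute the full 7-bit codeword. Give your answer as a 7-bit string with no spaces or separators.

0111100

Place data at non-parity positions: p1 p2 1 p4 1 0 0
p1 (pos 1,3,5,7): XOR of data positions = 1⊕1⊕0 = 0
p2 (pos 2,3,6,7): XOR of data positions = 1⊕0⊕0 = 1
p4 (pos 4,5,6,7): XOR of data positions = 1⊕0⊕0 = 1
Codeword: 0111100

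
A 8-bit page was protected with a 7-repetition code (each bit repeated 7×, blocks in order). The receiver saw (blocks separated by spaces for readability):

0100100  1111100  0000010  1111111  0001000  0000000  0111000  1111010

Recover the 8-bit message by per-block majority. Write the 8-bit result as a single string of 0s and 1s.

01010001

Block 1 (0100100): 2 ones → 0
Block 2 (1111100): 5 ones → 1
Block 3 (0000010): 1 one → 0
Block 4 (1111111): 7 ones → 1
Block 5 (0001000): 1 one → 0
Block 6 (0000000): 0 ones → 0
Block 7 (0111000): 3 ones → 0
Block 8 (1111010): 5 ones → 1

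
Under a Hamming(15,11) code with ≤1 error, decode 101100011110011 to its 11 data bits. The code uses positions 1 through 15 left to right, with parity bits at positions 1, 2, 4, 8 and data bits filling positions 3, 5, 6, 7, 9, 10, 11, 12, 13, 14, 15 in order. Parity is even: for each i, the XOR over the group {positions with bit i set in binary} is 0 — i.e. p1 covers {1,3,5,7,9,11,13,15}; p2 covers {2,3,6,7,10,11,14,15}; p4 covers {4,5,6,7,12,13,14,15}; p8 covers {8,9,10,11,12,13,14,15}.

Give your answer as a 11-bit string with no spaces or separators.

10011110011

s1 (pos 1,3,5,7,9,11,13,15): 1⊕1⊕0⊕0⊕1⊕1⊕0⊕1 = 1
s2 (pos 2,3,6,7,10,11,14,15): 0⊕1⊕0⊕0⊕1⊕1⊕1⊕1 = 1
s4 (pos 4,5,6,7,12,13,14,15): 1⊕0⊕0⊕0⊕0⊕0⊕1⊕1 = 1
s8 (pos 8,9,10,11,12,13,14,15): 1⊕1⊕1⊕1⊕0⊕0⊕1⊕1 = 0
Syndrome s8…s1 = 0111 → error at position 7.
Flip position 7: 101100011110011 → 101100111110011
Read data bits from positions 3,5,6,7,9,10,11,12,13,14,15: 10011110011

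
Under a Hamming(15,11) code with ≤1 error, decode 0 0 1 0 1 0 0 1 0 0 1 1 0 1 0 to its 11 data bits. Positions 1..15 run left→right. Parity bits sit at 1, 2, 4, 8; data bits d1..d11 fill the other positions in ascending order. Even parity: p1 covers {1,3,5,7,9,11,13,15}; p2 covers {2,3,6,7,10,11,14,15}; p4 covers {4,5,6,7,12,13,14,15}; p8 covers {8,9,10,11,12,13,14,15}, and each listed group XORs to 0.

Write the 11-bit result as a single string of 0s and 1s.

11010011010

s1 (pos 1,3,5,7,9,11,13,15): 0⊕1⊕1⊕0⊕0⊕1⊕0⊕0 = 1
s2 (pos 2,3,6,7,10,11,14,15): 0⊕1⊕0⊕0⊕0⊕1⊕1⊕0 = 1
s4 (pos 4,5,6,7,12,13,14,15): 0⊕1⊕0⊕0⊕1⊕0⊕1⊕0 = 1
s8 (pos 8,9,10,11,12,13,14,15): 1⊕0⊕0⊕1⊕1⊕0⊕1⊕0 = 0
Syndrome s8…s1 = 0111 → error at position 7.
Flip position 7: 001010010011010 → 001010110011010
Read data bits from positions 3,5,6,7,9,10,11,12,13,14,15: 11010011010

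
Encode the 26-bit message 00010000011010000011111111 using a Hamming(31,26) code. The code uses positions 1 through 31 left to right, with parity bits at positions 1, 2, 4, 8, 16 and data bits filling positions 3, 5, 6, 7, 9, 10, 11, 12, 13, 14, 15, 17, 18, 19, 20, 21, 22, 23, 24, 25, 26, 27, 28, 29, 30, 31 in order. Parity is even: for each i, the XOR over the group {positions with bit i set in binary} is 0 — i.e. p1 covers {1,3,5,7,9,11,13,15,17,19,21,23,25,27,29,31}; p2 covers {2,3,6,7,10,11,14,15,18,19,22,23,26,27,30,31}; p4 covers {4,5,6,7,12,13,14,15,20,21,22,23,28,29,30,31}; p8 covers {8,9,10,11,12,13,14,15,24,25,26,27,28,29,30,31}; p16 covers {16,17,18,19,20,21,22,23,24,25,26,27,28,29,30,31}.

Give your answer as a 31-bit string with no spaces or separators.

Place data at non-parity positions: p1 p2 0 p4 0 0 1 p8 0 0 0 0 0 1 1 p16 0 1 0 0 0 0 0 1 1 1 1 1 1 1 1
p1 (pos 1,3,5,7,9,11,13,15,17,19,21,23,25,27,29,31): XOR of data positions = 0⊕0⊕1⊕0⊕0⊕0⊕1⊕0⊕0⊕0⊕0⊕1⊕1⊕1⊕1 = 0
p2 (pos 2,3,6,7,10,11,14,15,18,19,22,23,26,27,30,31): XOR of data positions = 0⊕0⊕1⊕0⊕0⊕1⊕1⊕1⊕0⊕0⊕0⊕1⊕1⊕1⊕1 = 0
p4 (pos 4,5,6,7,12,13,14,15,20,21,22,23,28,29,30,31): XOR of data positions = 0⊕0⊕1⊕0⊕0⊕1⊕1⊕0⊕0⊕0⊕0⊕1⊕1⊕1⊕1 = 1
p8 (pos 8,9,10,11,12,13,14,15,24,25,26,27,28,29,30,31): XOR of data positions = 0⊕0⊕0⊕0⊕0⊕1⊕1⊕1⊕1⊕1⊕1⊕1⊕1⊕1⊕1 = 0
p16 (pos 16,17,18,19,20,21,22,23,24,25,26,27,28,29,30,31): XOR of data positions = 0⊕1⊕0⊕0⊕0⊕0⊕0⊕1⊕1⊕1⊕1⊕1⊕1⊕1⊕1 = 1
Codeword: 0001001000000111010000011111111

0001001000000111010000011111111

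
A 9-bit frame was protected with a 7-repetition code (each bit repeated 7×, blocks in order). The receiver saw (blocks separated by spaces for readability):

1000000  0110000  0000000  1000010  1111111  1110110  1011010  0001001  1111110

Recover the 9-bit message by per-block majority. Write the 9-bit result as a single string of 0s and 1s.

000011101

Block 1 (1000000): 1 one → 0
Block 2 (0110000): 2 ones → 0
Block 3 (0000000): 0 ones → 0
Block 4 (1000010): 2 ones → 0
Block 5 (1111111): 7 ones → 1
Block 6 (1110110): 5 ones → 1
Block 7 (1011010): 4 ones → 1
Block 8 (0001001): 2 ones → 0
Block 9 (1111110): 6 ones → 1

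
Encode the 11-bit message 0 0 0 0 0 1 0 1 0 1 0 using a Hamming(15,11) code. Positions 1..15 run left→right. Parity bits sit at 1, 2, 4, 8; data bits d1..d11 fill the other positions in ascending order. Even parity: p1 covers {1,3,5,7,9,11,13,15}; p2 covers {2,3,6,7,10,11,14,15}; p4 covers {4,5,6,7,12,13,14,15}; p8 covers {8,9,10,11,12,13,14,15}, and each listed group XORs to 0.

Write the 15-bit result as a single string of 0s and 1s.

Place data at non-parity positions: p1 p2 0 p4 0 0 0 p8 0 1 0 1 0 1 0
p1 (pos 1,3,5,7,9,11,13,15): XOR of data positions = 0⊕0⊕0⊕0⊕0⊕0⊕0 = 0
p2 (pos 2,3,6,7,10,11,14,15): XOR of data positions = 0⊕0⊕0⊕1⊕0⊕1⊕0 = 0
p4 (pos 4,5,6,7,12,13,14,15): XOR of data positions = 0⊕0⊕0⊕1⊕0⊕1⊕0 = 0
p8 (pos 8,9,10,11,12,13,14,15): XOR of data positions = 0⊕1⊕0⊕1⊕0⊕1⊕0 = 1
Codeword: 000000010101010

000000010101010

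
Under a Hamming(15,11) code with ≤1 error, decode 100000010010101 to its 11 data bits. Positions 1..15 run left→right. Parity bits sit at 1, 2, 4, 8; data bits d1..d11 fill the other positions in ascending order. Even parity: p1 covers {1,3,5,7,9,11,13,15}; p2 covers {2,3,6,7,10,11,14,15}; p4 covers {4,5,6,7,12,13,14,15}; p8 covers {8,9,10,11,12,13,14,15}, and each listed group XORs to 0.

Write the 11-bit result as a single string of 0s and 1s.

s1 (pos 1,3,5,7,9,11,13,15): 1⊕0⊕0⊕0⊕0⊕1⊕1⊕1 = 0
s2 (pos 2,3,6,7,10,11,14,15): 0⊕0⊕0⊕0⊕0⊕1⊕0⊕1 = 0
s4 (pos 4,5,6,7,12,13,14,15): 0⊕0⊕0⊕0⊕0⊕1⊕0⊕1 = 0
s8 (pos 8,9,10,11,12,13,14,15): 1⊕0⊕0⊕1⊕0⊕1⊕0⊕1 = 0
Syndrome s8…s1 = 0000 → no error.
Read data bits from positions 3,5,6,7,9,10,11,12,13,14,15: 00000010101

00000010101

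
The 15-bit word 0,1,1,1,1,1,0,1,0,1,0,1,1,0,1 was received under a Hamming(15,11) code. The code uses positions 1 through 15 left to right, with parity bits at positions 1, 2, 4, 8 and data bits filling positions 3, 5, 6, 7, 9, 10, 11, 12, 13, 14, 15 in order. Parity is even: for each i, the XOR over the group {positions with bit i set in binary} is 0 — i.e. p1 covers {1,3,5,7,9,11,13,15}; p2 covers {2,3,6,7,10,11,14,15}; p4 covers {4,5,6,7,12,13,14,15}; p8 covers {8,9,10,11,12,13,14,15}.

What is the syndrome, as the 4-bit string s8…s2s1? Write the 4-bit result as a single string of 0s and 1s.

s1 (pos 1,3,5,7,9,11,13,15): 0⊕1⊕1⊕0⊕0⊕0⊕1⊕1 = 0
s2 (pos 2,3,6,7,10,11,14,15): 1⊕1⊕1⊕0⊕1⊕0⊕0⊕1 = 1
s4 (pos 4,5,6,7,12,13,14,15): 1⊕1⊕1⊕0⊕1⊕1⊕0⊕1 = 0
s8 (pos 8,9,10,11,12,13,14,15): 1⊕0⊕1⊕0⊕1⊕1⊕0⊕1 = 1
Syndrome s8…s1 = 1010 → error at position 10.

1010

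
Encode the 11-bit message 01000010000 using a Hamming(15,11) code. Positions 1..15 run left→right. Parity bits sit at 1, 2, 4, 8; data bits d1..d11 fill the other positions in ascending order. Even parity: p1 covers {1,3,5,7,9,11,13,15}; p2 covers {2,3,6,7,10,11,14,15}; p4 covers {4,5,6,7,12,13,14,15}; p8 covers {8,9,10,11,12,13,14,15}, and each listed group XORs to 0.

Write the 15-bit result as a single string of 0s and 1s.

Place data at non-parity positions: p1 p2 0 p4 1 0 0 p8 0 0 1 0 0 0 0
p1 (pos 1,3,5,7,9,11,13,15): XOR of data positions = 0⊕1⊕0⊕0⊕1⊕0⊕0 = 0
p2 (pos 2,3,6,7,10,11,14,15): XOR of data positions = 0⊕0⊕0⊕0⊕1⊕0⊕0 = 1
p4 (pos 4,5,6,7,12,13,14,15): XOR of data positions = 1⊕0⊕0⊕0⊕0⊕0⊕0 = 1
p8 (pos 8,9,10,11,12,13,14,15): XOR of data positions = 0⊕0⊕1⊕0⊕0⊕0⊕0 = 1
Codeword: 010110010010000

010110010010000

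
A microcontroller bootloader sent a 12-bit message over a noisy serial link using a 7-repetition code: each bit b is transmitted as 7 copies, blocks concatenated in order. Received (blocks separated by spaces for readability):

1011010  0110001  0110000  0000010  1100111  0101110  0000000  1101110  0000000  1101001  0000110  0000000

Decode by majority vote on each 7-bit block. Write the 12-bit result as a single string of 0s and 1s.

100011010100

Block 1 (1011010): 4 ones → 1
Block 2 (0110001): 3 ones → 0
Block 3 (0110000): 2 ones → 0
Block 4 (0000010): 1 one → 0
Block 5 (1100111): 5 ones → 1
Block 6 (0101110): 4 ones → 1
Block 7 (0000000): 0 ones → 0
Block 8 (1101110): 5 ones → 1
Block 9 (0000000): 0 ones → 0
Block 10 (1101001): 4 ones → 1
Block 11 (0000110): 2 ones → 0
Block 12 (0000000): 0 ones → 0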